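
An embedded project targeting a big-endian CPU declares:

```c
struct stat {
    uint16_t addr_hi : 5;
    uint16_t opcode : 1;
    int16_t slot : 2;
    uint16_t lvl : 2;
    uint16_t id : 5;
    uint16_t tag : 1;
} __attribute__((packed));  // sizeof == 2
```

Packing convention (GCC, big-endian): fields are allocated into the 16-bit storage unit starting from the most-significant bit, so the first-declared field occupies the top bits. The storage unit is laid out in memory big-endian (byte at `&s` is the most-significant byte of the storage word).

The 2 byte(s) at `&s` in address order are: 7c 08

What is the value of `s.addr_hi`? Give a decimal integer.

[0]=0x7c [1]=0x08 (big-endian) → word 0x7c08
addr_hi [11+:5] = (word>>11) & 0x1f = 15  ←
opcode [10+:1] = (word>>10) & 0x1 = 1
slot [8+:2] = (word>>8) & 0x3 = 0
lvl [6+:2] = (word>>6) & 0x3 = 0
id [1+:5] = (word>>1) & 0x1f = 4
tag [0+:1] = (word>>0) & 0x1 = 0

15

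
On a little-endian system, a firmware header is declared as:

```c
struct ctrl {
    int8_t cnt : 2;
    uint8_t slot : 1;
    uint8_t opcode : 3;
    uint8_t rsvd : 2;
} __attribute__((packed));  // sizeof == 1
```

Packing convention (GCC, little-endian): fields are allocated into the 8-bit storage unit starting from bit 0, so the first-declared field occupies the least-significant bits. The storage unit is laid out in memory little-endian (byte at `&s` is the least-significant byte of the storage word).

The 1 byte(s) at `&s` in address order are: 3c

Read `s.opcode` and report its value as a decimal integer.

[0]=0x3c (little-endian) → word 0x3c
cnt:2 @ bit 0 → (0x3c>>0)&0x3 = 0x0
slot:1 @ bit 2 → (0x3c>>2)&0x1 = 0x1
opcode:3 @ bit 3 → (0x3c>>3)&0x7 = 0x7  ←
rsvd:2 @ bit 6 → (0x3c>>6)&0x3 = 0x0

7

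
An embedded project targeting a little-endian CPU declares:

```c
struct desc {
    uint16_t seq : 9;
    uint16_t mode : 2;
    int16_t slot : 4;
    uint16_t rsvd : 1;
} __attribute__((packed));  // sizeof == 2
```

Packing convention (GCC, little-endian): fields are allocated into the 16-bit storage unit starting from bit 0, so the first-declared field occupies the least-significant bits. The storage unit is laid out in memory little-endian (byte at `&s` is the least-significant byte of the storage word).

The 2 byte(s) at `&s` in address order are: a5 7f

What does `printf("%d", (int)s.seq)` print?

[0]=0xa5 [1]=0x7f (little-endian) → word 0x7fa5
seq:9 @ bit 0 → (0x7fa5>>0)&0x1ff = 0x1a5  ←
mode:2 @ bit 9 → (0x7fa5>>9)&0x3 = 0x3
slot:4 @ bit 11 → (0x7fa5>>11)&0xf = 0xf
rsvd:1 @ bit 15 → (0x7fa5>>15)&0x1 = 0x0

421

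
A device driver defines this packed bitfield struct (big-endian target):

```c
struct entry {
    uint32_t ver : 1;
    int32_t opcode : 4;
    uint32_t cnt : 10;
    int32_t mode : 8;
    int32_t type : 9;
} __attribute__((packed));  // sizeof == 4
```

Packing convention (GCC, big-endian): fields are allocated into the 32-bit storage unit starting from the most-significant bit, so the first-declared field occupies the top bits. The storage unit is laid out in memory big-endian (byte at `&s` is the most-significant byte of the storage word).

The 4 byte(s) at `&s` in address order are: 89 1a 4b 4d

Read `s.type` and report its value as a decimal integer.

-179

[0]=0x89 [1]=0x1a [2]=0x4b [3]=0x4d (big-endian) → word 0x891a4b4d
ver:1 @ bit 31 → (0x891a4b4d>>31)&0x1 = 0x1
opcode:4 @ bit 27 → (0x891a4b4d>>27)&0xf = 0x1
cnt:10 @ bit 17 → (0x891a4b4d>>17)&0x3ff = 0x8d
mode:8 @ bit 9 → (0x891a4b4d>>9)&0xff = 0x25
type:9 @ bit 0 → (0x891a4b4d>>0)&0x1ff = 0x14d  ←
type signed 9b, MSB=1: 333 - 512 = -179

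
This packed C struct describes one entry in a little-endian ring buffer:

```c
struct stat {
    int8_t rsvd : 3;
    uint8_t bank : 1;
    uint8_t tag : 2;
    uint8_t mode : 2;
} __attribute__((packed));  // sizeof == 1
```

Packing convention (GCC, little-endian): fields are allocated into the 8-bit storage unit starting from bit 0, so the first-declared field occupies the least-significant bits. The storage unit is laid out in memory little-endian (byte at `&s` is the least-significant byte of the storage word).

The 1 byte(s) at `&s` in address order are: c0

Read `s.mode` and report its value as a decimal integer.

[0]=0xc0 (little-endian) → word 0xc0
rsvd:3 @ bit 0 → (0xc0>>0)&0x7 = 0x0
bank:1 @ bit 3 → (0xc0>>3)&0x1 = 0x0
tag:2 @ bit 4 → (0xc0>>4)&0x3 = 0x0
mode:2 @ bit 6 → (0xc0>>6)&0x3 = 0x3  ←

3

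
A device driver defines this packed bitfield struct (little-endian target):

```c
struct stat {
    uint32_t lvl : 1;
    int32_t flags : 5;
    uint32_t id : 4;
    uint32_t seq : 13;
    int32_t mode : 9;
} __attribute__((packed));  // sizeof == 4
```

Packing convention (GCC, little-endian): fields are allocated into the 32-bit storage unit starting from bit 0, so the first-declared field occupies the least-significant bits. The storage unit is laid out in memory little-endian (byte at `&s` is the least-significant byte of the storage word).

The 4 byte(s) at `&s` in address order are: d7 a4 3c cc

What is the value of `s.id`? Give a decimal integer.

[0]=0xd7 [1]=0xa4 [2]=0x3c [3]=0xcc (little-endian) → word 0xcc3ca4d7
lvl [0+:1] = (word>>0) & 0x1 = 1
flags [1+:5] = (word>>1) & 0x1f = 11
id [6+:4] = (word>>6) & 0xf = 3  ←
seq [10+:13] = (word>>10) & 0x1fff = 3881
mode [23+:9] = (word>>23) & 0x1ff = 408

3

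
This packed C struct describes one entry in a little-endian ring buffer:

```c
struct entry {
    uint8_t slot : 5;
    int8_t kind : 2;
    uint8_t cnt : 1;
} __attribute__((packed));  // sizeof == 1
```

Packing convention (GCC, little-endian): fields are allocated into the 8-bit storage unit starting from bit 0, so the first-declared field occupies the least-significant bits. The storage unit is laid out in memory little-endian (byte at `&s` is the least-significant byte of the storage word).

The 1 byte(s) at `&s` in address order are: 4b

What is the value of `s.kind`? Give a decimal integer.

[0]=0x4b (little-endian) → word 0x4b
slot:5 @ bit 0 → (0x4b>>0)&0x1f = 0xb
kind:2 @ bit 5 → (0x4b>>5)&0x3 = 0x2  ←
cnt:1 @ bit 7 → (0x4b>>7)&0x1 = 0x0
kind signed 2b, MSB=1: 2 - 4 = -2

-2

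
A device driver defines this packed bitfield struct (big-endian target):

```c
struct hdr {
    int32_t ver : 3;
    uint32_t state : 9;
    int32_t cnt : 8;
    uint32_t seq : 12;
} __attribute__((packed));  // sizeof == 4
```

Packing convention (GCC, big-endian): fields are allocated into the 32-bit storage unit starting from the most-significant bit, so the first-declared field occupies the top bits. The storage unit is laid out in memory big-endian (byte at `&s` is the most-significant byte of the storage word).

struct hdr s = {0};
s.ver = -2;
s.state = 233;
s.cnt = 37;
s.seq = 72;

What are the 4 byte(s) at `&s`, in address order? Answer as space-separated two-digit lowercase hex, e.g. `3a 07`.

ver (3b) val=-2 bits=0x6 at bit 29: 0xc0000000
state (9b) val=233 bits=0xe9 at bit 20: 0xce900000
cnt (8b) val=37 bits=0x25 at bit 12: 0xce925000
seq (12b) val=72 bits=0x48 at bit 0: 0xce925048
word = 0xce925048 → big-endian bytes:
  [0]=0xce  [1]=0x92  [2]=0x50  [3]=0x48

ce 92 50 48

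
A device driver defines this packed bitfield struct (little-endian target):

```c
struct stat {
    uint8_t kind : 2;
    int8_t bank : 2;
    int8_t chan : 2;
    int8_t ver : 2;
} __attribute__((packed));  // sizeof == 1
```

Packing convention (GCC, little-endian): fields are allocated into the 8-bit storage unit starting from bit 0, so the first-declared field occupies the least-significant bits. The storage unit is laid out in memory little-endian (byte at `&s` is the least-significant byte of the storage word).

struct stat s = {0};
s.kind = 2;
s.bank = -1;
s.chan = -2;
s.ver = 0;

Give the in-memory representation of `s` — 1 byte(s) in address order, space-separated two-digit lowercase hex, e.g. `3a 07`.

2e

kind (2b) val=2 bits=0x2 at bit 0: 0x02
bank (2b) val=-1 bits=0x3 at bit 2: 0x0e
chan (2b) val=-2 bits=0x2 at bit 4: 0x2e
ver (2b) val=0 bits=0x0 at bit 6: 0x2e
word = 0x2e → little-endian bytes:
  [0]=0x2e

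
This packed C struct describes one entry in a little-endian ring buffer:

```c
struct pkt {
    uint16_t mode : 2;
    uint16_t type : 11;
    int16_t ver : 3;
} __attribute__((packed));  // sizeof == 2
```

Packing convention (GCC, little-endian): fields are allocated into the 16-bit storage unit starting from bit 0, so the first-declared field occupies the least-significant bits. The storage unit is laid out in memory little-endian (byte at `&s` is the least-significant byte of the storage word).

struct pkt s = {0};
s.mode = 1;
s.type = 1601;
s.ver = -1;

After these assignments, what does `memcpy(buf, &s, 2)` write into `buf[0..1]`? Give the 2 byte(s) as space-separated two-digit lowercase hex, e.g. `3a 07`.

mode (2b) val=1 bits=0x1 at bit 0: 0x0001
type (11b) val=1601 bits=0x641 at bit 2: 0x1905
ver (3b) val=-1 bits=0x7 at bit 13: 0xf905
word = 0xf905 → little-endian bytes:
  [0]=0x05  [1]=0xf9

05 f9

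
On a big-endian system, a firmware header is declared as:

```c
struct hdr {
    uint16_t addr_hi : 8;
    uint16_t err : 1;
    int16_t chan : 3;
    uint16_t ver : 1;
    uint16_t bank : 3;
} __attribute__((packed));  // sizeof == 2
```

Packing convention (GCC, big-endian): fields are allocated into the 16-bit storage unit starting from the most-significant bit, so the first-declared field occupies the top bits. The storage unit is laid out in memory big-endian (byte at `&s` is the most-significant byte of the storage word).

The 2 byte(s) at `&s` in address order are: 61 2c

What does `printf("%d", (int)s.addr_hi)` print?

97

[0]=0x61 [1]=0x2c (big-endian) → word 0x612c
addr_hi [8+:8] = (word>>8) & 0xff = 97  ←
err [7+:1] = (word>>7) & 0x1 = 0
chan [4+:3] = (word>>4) & 0x7 = 2
ver [3+:1] = (word>>3) & 0x1 = 1
bank [0+:3] = (word>>0) & 0x7 = 4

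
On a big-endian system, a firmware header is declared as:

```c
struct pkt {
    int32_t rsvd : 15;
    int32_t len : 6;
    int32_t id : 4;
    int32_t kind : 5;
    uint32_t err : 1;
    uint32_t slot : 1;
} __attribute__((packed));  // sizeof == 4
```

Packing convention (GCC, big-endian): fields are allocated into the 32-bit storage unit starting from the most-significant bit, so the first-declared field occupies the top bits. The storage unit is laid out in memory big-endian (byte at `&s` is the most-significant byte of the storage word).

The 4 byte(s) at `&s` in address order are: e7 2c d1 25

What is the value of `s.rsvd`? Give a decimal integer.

[0]=0xe7 [1]=0x2c [2]=0xd1 [3]=0x25 (big-endian) → word 0xe72cd125
rsvd:15 @ bit 17 → (0xe72cd125>>17)&0x7fff = 0x7396  ←
len:6 @ bit 11 → (0xe72cd125>>11)&0x3f = 0x1a
id:4 @ bit 7 → (0xe72cd125>>7)&0xf = 0x2
kind:5 @ bit 2 → (0xe72cd125>>2)&0x1f = 0x9
err:1 @ bit 1 → (0xe72cd125>>1)&0x1 = 0x0
slot:1 @ bit 0 → (0xe72cd125>>0)&0x1 = 0x1
rsvd signed 15b, MSB=1: 29590 - 32768 = -3178

-3178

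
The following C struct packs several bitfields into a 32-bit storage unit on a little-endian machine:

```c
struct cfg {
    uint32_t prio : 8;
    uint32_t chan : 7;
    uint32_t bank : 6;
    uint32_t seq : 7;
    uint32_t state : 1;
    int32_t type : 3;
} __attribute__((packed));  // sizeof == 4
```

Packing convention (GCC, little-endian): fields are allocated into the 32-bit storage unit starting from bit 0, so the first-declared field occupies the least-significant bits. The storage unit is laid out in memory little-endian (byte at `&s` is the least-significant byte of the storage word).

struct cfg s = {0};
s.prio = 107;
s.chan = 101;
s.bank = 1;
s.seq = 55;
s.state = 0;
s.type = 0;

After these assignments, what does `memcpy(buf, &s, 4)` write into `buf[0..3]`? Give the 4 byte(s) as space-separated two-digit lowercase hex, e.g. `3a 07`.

6b e5 e0 06

prio:8 = 107 → 0x6b << 0 → word 0x0000006b
chan:7 = 101 → 0x65 << 8 → word 0x0000656b
bank:6 = 1 → 0x1 << 15 → word 0x0000e56b
seq:7 = 55 → 0x37 << 21 → word 0x06e0e56b
state:1 = 0 → 0x0 << 28 → word 0x06e0e56b
type:3 = 0 → 0x0 << 29 → word 0x06e0e56b
word = 0x06e0e56b → little-endian bytes:
  [0]=0x6b  [1]=0xe5  [2]=0xe0  [3]=0x06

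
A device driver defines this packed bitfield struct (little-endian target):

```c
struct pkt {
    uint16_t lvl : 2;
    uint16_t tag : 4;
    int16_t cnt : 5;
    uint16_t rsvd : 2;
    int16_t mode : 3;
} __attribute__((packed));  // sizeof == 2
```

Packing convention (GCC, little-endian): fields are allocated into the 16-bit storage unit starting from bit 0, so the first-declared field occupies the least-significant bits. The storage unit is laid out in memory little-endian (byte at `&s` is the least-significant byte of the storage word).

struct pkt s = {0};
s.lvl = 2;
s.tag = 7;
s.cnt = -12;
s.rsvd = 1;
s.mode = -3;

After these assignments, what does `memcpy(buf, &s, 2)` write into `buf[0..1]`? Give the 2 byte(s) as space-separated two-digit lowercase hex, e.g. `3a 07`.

1e ad

[0+:2] lvl=2 & 0x3 = 0x2; word=0x0002
[2+:4] tag=7 & 0xf = 0x7; word=0x001e
[6+:5] cnt=-12 & 0x1f = 0x14; word=0x051e
[11+:2] rsvd=1 & 0x3 = 0x1; word=0x0d1e
[13+:3] mode=-3 & 0x7 = 0x5; word=0xad1e
word = 0xad1e → little-endian bytes:
  [0]=0x1e  [1]=0xad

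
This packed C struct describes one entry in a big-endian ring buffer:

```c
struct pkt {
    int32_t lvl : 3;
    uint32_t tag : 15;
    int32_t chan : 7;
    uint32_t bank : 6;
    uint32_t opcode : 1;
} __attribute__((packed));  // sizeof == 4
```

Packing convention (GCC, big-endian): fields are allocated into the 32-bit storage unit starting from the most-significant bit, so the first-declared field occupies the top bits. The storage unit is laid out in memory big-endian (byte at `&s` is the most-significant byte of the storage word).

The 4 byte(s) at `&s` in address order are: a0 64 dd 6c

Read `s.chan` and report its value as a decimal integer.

58

[0]=0xa0 [1]=0x64 [2]=0xdd [3]=0x6c (big-endian) → word 0xa064dd6c
lvl:3 @ bit 29 → (0xa064dd6c>>29)&0x7 = 0x5
tag:15 @ bit 14 → (0xa064dd6c>>14)&0x7fff = 0x193
chan:7 @ bit 7 → (0xa064dd6c>>7)&0x7f = 0x3a  ←
bank:6 @ bit 1 → (0xa064dd6c>>1)&0x3f = 0x36
opcode:1 @ bit 0 → (0xa064dd6c>>0)&0x1 = 0x0
chan signed 7b, MSB=0: value = 58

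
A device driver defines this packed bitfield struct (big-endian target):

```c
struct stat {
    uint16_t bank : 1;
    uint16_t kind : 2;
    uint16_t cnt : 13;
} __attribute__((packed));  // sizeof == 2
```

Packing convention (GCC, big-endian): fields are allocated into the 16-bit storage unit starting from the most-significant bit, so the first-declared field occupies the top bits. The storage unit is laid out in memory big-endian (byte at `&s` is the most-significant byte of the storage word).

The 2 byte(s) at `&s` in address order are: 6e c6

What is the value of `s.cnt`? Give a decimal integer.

3782

[0]=0x6e [1]=0xc6 (big-endian) → word 0x6ec6
bank [15+:1] = (word>>15) & 0x1 = 0
kind [13+:2] = (word>>13) & 0x3 = 3
cnt [0+:13] = (word>>0) & 0x1fff = 3782  ←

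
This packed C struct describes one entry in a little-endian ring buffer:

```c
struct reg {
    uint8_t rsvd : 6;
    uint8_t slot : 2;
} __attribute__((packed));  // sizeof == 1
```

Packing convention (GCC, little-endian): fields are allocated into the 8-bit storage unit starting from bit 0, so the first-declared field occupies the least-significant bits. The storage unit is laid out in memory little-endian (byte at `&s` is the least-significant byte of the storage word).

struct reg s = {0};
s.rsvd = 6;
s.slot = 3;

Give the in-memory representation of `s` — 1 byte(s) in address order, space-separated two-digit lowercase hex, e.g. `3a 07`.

rsvd (6b) val=6 bits=0x6 at bit 0: 0x06
slot (2b) val=3 bits=0x3 at bit 6: 0xc6
word = 0xc6 → little-endian bytes:
  [0]=0xc6

c6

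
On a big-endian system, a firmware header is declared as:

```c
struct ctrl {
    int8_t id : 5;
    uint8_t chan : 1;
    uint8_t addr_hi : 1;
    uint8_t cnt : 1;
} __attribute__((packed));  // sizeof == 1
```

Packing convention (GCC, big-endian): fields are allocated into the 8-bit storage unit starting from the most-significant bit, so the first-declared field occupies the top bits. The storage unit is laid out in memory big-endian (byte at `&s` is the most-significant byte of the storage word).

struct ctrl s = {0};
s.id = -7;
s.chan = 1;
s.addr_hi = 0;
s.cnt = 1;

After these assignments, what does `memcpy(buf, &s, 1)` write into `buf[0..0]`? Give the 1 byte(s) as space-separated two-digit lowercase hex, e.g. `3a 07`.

id (5b) val=-7 bits=0x19 at bit 3: 0xc8
chan (1b) val=1 bits=0x1 at bit 2: 0xcc
addr_hi (1b) val=0 bits=0x0 at bit 1: 0xcc
cnt (1b) val=1 bits=0x1 at bit 0: 0xcd
word = 0xcd → big-endian bytes:
  [0]=0xcd

cd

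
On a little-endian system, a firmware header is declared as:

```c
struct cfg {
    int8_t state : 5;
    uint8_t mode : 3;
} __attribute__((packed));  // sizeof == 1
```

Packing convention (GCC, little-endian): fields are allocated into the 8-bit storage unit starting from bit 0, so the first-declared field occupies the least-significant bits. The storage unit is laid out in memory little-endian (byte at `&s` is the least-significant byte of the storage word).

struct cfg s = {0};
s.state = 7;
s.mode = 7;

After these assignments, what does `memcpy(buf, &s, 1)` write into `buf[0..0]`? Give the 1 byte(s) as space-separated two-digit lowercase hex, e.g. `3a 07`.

e7

state:5 = 7 → 0x7 << 0 → word 0x07
mode:3 = 7 → 0x7 << 5 → word 0xe7
word = 0xe7 → little-endian bytes:
  [0]=0xe7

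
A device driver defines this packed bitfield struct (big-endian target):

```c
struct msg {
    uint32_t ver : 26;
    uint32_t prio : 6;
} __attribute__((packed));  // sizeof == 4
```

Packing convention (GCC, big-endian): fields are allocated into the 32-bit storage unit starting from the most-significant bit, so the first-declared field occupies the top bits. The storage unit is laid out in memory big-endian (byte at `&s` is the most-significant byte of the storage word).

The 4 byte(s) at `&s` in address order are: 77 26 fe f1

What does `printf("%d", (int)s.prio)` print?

49

[0]=0x77 [1]=0x26 [2]=0xfe [3]=0xf1 (big-endian) → word 0x7726fef1
ver [6+:26] = (word>>6) & 0x3ffffff = 31235067
prio [0+:6] = (word>>0) & 0x3f = 49  ←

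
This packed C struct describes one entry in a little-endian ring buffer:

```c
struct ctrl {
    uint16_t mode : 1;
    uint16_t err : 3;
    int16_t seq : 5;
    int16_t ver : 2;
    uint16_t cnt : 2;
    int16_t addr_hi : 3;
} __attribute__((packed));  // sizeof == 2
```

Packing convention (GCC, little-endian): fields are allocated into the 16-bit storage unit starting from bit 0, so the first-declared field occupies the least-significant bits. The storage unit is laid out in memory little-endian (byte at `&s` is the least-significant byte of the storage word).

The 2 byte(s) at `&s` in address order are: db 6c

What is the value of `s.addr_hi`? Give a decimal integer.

3

[0]=0xdb [1]=0x6c (little-endian) → word 0x6cdb
mode:1 @ bit 0 → (0x6cdb>>0)&0x1 = 0x1
err:3 @ bit 1 → (0x6cdb>>1)&0x7 = 0x5
seq:5 @ bit 4 → (0x6cdb>>4)&0x1f = 0xd
ver:2 @ bit 9 → (0x6cdb>>9)&0x3 = 0x2
cnt:2 @ bit 11 → (0x6cdb>>11)&0x3 = 0x1
addr_hi:3 @ bit 13 → (0x6cdb>>13)&0x7 = 0x3  ←
addr_hi signed 3b, MSB=0: value = 3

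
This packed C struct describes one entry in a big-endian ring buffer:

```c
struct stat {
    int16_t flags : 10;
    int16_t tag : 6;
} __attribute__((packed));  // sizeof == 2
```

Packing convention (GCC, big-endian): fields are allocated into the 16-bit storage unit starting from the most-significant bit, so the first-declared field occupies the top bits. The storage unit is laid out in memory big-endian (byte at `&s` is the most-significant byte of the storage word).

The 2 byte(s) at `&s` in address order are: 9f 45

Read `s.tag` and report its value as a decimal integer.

5

[0]=0x9f [1]=0x45 (big-endian) → word 0x9f45
flags [6+:10] = (word>>6) & 0x3ff = 637
tag [0+:6] = (word>>0) & 0x3f = 5  ←
tag signed 6b, MSB=0: value = 5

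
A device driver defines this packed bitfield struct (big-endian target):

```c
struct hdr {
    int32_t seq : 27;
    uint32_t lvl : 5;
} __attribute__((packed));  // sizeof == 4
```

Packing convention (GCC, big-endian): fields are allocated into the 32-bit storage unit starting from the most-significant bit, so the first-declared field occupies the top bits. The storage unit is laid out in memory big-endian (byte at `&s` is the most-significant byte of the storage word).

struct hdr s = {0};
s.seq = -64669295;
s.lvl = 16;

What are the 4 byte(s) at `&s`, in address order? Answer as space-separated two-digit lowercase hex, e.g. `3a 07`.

[5+:27] seq=-64669295 & 0x7ffffff = 0x4253991; word=0x84a73220
[0+:5] lvl=16 & 0x1f = 0x10; word=0x84a73230
word = 0x84a73230 → big-endian bytes:
  [0]=0x84  [1]=0xa7  [2]=0x32  [3]=0x30

84 a7 32 30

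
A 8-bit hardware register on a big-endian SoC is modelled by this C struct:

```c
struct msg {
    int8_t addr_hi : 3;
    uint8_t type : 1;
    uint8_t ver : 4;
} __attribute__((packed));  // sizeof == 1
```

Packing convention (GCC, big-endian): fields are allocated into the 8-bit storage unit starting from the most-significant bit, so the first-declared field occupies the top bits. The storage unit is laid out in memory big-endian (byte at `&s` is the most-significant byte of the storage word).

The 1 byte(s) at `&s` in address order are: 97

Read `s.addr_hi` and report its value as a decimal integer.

[0]=0x97 (big-endian) → word 0x97
addr_hi:3 @ bit 5 → (0x97>>5)&0x7 = 0x4  ←
type:1 @ bit 4 → (0x97>>4)&0x1 = 0x1
ver:4 @ bit 0 → (0x97>>0)&0xf = 0x7
addr_hi signed 3b, MSB=1: 4 - 8 = -4

-4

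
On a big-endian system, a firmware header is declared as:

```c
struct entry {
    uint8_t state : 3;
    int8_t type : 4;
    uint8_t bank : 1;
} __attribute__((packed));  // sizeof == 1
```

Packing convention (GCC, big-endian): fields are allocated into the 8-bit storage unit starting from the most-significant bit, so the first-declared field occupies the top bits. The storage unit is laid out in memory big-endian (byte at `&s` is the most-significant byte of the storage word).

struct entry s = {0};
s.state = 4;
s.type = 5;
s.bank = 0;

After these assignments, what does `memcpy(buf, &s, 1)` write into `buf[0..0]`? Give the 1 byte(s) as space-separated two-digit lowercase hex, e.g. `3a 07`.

8a

state:3 = 4 → 0x4 << 5 → word 0x80
type:4 = 5 → 0x5 << 1 → word 0x8a
bank:1 = 0 → 0x0 << 0 → word 0x8a
word = 0x8a → big-endian bytes:
  [0]=0x8a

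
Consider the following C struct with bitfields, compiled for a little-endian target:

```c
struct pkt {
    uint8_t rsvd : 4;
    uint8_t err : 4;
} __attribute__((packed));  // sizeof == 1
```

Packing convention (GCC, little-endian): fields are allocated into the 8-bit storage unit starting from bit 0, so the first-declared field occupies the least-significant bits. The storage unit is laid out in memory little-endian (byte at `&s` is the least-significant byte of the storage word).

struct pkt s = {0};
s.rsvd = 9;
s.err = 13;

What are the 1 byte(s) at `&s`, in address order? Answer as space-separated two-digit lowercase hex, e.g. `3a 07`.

rsvd (4b) val=9 bits=0x9 at bit 0: 0x09
err (4b) val=13 bits=0xd at bit 4: 0xd9
word = 0xd9 → little-endian bytes:
  [0]=0xd9

d9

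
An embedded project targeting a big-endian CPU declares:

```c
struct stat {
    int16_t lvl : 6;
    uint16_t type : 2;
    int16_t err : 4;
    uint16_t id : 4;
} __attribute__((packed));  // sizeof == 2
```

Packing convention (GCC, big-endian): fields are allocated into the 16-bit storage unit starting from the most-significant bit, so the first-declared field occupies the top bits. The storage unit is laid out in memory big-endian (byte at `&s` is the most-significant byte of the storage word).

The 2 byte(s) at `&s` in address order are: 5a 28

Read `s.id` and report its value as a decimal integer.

8

[0]=0x5a [1]=0x28 (big-endian) → word 0x5a28
lvl [10+:6] = (word>>10) & 0x3f = 22
type [8+:2] = (word>>8) & 0x3 = 2
err [4+:4] = (word>>4) & 0xf = 2
id [0+:4] = (word>>0) & 0xf = 8  ←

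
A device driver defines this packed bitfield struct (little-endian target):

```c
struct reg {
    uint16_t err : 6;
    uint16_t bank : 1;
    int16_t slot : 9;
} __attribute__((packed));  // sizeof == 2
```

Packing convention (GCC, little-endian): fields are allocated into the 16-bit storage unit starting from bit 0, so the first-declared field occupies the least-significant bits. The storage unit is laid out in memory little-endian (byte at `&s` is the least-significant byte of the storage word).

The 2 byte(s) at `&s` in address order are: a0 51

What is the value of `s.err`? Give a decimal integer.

32

[0]=0xa0 [1]=0x51 (little-endian) → word 0x51a0
err [0+:6] = (word>>0) & 0x3f = 32  ←
bank [6+:1] = (word>>6) & 0x1 = 0
slot [7+:9] = (word>>7) & 0x1ff = 163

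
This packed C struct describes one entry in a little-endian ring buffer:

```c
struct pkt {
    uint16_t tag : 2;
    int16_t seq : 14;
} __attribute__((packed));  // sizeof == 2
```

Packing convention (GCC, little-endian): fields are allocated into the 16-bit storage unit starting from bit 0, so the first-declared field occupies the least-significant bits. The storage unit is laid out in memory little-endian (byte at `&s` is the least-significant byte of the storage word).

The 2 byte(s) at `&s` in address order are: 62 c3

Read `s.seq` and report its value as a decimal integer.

[0]=0x62 [1]=0xc3 (little-endian) → word 0xc362
tag:2 @ bit 0 → (0xc362>>0)&0x3 = 0x2
seq:14 @ bit 2 → (0xc362>>2)&0x3fff = 0x30d8  ←
seq signed 14b, MSB=1: 12504 - 16384 = -3880

-3880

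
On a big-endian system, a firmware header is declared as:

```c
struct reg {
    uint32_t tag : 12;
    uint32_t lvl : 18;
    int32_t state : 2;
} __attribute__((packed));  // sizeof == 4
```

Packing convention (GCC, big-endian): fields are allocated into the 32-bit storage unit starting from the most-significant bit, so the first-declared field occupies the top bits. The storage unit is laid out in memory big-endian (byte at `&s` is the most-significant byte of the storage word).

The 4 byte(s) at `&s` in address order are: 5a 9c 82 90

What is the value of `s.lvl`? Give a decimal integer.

[0]=0x5a [1]=0x9c [2]=0x82 [3]=0x90 (big-endian) → word 0x5a9c8290
tag [20+:12] = (word>>20) & 0xfff = 1449
lvl [2+:18] = (word>>2) & 0x3ffff = 204964  ←
state [0+:2] = (word>>0) & 0x3 = 0

204964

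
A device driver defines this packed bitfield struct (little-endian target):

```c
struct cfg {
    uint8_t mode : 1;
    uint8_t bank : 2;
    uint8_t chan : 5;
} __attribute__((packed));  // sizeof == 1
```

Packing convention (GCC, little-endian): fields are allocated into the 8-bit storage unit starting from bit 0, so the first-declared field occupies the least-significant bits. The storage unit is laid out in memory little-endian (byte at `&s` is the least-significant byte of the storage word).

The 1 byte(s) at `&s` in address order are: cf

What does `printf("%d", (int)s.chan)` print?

25

[0]=0xcf (little-endian) → word 0xcf
mode [0+:1] = (word>>0) & 0x1 = 1
bank [1+:2] = (word>>1) & 0x3 = 3
chan [3+:5] = (word>>3) & 0x1f = 25  ←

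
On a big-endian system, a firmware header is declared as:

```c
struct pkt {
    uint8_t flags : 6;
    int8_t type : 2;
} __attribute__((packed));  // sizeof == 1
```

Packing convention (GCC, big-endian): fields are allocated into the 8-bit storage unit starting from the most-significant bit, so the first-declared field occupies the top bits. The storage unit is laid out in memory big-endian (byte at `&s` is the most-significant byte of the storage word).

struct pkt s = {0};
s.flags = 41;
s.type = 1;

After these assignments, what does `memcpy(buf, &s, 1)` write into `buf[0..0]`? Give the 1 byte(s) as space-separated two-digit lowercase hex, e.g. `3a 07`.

a5

[2+:6] flags=41 & 0x3f = 0x29; word=0xa4
[0+:2] type=1 & 0x3 = 0x1; word=0xa5
word = 0xa5 → big-endian bytes:
  [0]=0xa5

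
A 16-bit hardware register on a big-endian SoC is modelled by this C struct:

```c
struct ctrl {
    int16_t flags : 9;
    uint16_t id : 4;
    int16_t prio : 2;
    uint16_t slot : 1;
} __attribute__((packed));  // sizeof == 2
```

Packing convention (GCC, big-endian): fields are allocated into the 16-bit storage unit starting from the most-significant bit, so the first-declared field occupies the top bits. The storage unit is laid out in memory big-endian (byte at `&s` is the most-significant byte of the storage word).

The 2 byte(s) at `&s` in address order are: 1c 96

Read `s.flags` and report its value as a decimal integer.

[0]=0x1c [1]=0x96 (big-endian) → word 0x1c96
flags:9 @ bit 7 → (0x1c96>>7)&0x1ff = 0x39  ←
id:4 @ bit 3 → (0x1c96>>3)&0xf = 0x2
prio:2 @ bit 1 → (0x1c96>>1)&0x3 = 0x3
slot:1 @ bit 0 → (0x1c96>>0)&0x1 = 0x0
flags signed 9b, MSB=0: value = 57

57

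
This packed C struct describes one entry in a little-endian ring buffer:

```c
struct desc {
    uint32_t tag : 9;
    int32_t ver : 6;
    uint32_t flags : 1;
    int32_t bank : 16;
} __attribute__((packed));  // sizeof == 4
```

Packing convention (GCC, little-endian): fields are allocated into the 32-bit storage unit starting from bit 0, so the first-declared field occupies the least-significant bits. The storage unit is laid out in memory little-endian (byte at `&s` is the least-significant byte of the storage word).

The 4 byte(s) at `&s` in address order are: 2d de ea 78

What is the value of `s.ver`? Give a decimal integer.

[0]=0x2d [1]=0xde [2]=0xea [3]=0x78 (little-endian) → word 0x78eade2d
tag [0+:9] = (word>>0) & 0x1ff = 45
ver [9+:6] = (word>>9) & 0x3f = 47  ←
flags [15+:1] = (word>>15) & 0x1 = 1
bank [16+:16] = (word>>16) & 0xffff = 30954
ver signed 6b, MSB=1: 47 - 64 = -17

-17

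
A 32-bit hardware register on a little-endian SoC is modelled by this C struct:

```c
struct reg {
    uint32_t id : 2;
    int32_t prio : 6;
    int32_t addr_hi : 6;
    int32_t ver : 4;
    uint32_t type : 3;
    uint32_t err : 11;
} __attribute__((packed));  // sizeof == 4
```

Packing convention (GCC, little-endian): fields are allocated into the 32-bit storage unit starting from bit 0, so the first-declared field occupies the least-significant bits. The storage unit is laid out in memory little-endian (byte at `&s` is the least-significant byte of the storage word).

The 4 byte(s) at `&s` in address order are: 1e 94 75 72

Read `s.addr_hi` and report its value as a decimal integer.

[0]=0x1e [1]=0x94 [2]=0x75 [3]=0x72 (little-endian) → word 0x7275941e
id:2 @ bit 0 → (0x7275941e>>0)&0x3 = 0x2
prio:6 @ bit 2 → (0x7275941e>>2)&0x3f = 0x7
addr_hi:6 @ bit 8 → (0x7275941e>>8)&0x3f = 0x14  ←
ver:4 @ bit 14 → (0x7275941e>>14)&0xf = 0x6
type:3 @ bit 18 → (0x7275941e>>18)&0x7 = 0x5
err:11 @ bit 21 → (0x7275941e>>21)&0x7ff = 0x393
addr_hi signed 6b, MSB=0: value = 20

20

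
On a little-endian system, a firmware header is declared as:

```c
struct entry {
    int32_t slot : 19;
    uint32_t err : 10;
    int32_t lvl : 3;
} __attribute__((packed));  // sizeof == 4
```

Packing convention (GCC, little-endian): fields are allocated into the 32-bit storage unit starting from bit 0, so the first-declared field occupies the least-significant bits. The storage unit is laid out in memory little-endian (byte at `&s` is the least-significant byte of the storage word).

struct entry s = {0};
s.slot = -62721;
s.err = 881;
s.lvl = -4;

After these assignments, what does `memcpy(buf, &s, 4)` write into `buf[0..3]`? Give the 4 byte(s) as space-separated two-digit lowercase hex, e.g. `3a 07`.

ff 0a 8f 9b

slot:19 = -62721 → 0x70aff << 0 → word 0x00070aff
err:10 = 881 → 0x371 << 19 → word 0x1b8f0aff
lvl:3 = -4 → 0x4 << 29 → word 0x9b8f0aff
word = 0x9b8f0aff → little-endian bytes:
  [0]=0xff  [1]=0x0a  [2]=0x8f  [3]=0x9b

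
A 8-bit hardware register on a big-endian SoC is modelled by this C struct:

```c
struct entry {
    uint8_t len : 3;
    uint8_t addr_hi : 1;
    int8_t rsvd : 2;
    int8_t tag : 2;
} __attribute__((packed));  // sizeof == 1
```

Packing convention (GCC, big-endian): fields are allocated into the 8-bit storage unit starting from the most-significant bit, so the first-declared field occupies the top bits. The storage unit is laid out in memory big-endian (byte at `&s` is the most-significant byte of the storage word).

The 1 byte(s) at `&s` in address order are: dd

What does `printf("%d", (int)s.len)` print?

[0]=0xdd (big-endian) → word 0xdd
len:3 @ bit 5 → (0xdd>>5)&0x7 = 0x6  ←
addr_hi:1 @ bit 4 → (0xdd>>4)&0x1 = 0x1
rsvd:2 @ bit 2 → (0xdd>>2)&0x3 = 0x3
tag:2 @ bit 0 → (0xdd>>0)&0x3 = 0x1

6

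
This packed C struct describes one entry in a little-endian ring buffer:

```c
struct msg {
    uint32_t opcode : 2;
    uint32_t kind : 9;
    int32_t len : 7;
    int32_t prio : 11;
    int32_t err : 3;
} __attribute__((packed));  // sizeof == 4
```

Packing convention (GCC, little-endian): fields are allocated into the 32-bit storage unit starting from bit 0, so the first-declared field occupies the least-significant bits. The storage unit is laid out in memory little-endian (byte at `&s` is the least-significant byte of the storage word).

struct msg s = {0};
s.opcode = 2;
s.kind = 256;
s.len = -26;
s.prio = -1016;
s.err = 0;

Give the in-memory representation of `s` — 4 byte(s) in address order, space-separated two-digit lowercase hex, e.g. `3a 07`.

[0+:2] opcode=2 & 0x3 = 0x2; word=0x00000002
[2+:9] kind=256 & 0x1ff = 0x100; word=0x00000402
[11+:7] len=-26 & 0x7f = 0x66; word=0x00033402
[18+:11] prio=-1016 & 0x7ff = 0x408; word=0x10233402
[29+:3] err=0 & 0x7 = 0x0; word=0x10233402
word = 0x10233402 → little-endian bytes:
  [0]=0x02  [1]=0x34  [2]=0x23  [3]=0x10

02 34 23 10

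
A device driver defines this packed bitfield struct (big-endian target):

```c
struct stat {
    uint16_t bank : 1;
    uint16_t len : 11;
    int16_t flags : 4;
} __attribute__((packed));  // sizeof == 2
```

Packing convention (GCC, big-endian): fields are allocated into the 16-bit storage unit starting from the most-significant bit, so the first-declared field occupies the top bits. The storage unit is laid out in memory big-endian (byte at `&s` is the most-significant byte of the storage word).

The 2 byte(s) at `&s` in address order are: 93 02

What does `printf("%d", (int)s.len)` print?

304

[0]=0x93 [1]=0x02 (big-endian) → word 0x9302
bank [15+:1] = (word>>15) & 0x1 = 1
len [4+:11] = (word>>4) & 0x7ff = 304  ←
flags [0+:4] = (word>>0) & 0xf = 2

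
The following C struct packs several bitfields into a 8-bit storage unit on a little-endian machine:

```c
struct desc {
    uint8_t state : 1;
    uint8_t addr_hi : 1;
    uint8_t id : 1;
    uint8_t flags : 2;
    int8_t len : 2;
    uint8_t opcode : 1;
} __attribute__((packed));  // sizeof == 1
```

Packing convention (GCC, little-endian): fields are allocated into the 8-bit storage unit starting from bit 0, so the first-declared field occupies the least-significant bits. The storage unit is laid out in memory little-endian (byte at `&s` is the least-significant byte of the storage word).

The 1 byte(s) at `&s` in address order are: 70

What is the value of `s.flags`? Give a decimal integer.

[0]=0x70 (little-endian) → word 0x70
state [0+:1] = (word>>0) & 0x1 = 0
addr_hi [1+:1] = (word>>1) & 0x1 = 0
id [2+:1] = (word>>2) & 0x1 = 0
flags [3+:2] = (word>>3) & 0x3 = 2  ←
len [5+:2] = (word>>5) & 0x3 = 3
opcode [7+:1] = (word>>7) & 0x1 = 0

2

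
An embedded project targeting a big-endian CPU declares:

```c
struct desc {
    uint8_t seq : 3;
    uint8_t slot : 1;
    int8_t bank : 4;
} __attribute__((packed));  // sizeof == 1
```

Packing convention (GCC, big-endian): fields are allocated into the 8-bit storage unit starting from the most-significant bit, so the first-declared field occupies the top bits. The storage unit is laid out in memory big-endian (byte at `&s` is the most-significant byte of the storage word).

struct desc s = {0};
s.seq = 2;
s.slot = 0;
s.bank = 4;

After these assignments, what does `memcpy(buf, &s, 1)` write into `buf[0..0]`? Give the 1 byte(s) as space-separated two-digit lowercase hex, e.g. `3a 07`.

44

[5+:3] seq=2 & 0x7 = 0x2; word=0x40
[4+:1] slot=0 & 0x1 = 0x0; word=0x40
[0+:4] bank=4 & 0xf = 0x4; word=0x44
word = 0x44 → big-endian bytes:
  [0]=0x44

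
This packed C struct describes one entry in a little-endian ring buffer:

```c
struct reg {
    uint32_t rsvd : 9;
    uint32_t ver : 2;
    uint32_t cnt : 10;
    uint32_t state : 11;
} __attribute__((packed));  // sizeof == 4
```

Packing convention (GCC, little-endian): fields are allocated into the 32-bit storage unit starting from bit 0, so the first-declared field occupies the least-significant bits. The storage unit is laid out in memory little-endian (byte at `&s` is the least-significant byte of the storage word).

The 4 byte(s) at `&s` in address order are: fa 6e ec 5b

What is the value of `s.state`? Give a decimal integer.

735

[0]=0xfa [1]=0x6e [2]=0xec [3]=0x5b (little-endian) → word 0x5bec6efa
rsvd:9 @ bit 0 → (0x5bec6efa>>0)&0x1ff = 0xfa
ver:2 @ bit 9 → (0x5bec6efa>>9)&0x3 = 0x3
cnt:10 @ bit 11 → (0x5bec6efa>>11)&0x3ff = 0x18d
state:11 @ bit 21 → (0x5bec6efa>>21)&0x7ff = 0x2df  ←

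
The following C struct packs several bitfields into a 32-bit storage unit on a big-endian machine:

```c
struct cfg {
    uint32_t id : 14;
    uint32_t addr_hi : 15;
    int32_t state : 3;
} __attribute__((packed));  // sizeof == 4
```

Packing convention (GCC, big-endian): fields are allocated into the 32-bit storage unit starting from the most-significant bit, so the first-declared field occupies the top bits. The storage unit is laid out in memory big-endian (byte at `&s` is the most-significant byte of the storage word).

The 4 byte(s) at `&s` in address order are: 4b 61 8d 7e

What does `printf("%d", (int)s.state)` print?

[0]=0x4b [1]=0x61 [2]=0x8d [3]=0x7e (big-endian) → word 0x4b618d7e
id [18+:14] = (word>>18) & 0x3fff = 4824
addr_hi [3+:15] = (word>>3) & 0x7fff = 12719
state [0+:3] = (word>>0) & 0x7 = 6  ←
state signed 3b, MSB=1: 6 - 8 = -2

-2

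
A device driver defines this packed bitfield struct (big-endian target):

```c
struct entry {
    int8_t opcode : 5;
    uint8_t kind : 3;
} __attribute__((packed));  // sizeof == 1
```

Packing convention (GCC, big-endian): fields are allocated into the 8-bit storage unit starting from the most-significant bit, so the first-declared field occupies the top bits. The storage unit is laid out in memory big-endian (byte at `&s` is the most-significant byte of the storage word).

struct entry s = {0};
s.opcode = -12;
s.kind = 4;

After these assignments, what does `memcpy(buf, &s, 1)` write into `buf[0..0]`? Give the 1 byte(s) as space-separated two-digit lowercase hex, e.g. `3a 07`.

a4

opcode (5b) val=-12 bits=0x14 at bit 3: 0xa0
kind (3b) val=4 bits=0x4 at bit 0: 0xa4
word = 0xa4 → big-endian bytes:
  [0]=0xa4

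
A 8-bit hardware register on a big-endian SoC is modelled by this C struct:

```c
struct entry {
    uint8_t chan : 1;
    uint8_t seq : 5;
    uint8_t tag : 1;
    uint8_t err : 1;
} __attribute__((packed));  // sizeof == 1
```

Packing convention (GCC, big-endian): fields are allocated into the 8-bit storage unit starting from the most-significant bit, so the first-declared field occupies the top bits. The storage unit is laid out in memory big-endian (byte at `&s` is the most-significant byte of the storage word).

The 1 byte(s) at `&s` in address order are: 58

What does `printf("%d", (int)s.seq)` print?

[0]=0x58 (big-endian) → word 0x58
chan:1 @ bit 7 → (0x58>>7)&0x1 = 0x0
seq:5 @ bit 2 → (0x58>>2)&0x1f = 0x16  ←
tag:1 @ bit 1 → (0x58>>1)&0x1 = 0x0
err:1 @ bit 0 → (0x58>>0)&0x1 = 0x0

22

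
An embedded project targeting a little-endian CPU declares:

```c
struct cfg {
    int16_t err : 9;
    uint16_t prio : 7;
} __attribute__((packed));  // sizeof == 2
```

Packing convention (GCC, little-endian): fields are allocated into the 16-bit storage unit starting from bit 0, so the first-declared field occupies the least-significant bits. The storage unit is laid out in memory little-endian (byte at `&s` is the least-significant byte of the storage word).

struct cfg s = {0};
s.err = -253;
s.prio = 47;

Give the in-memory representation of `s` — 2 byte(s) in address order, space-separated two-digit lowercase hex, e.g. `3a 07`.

err:9 = -253 → 0x103 << 0 → word 0x0103
prio:7 = 47 → 0x2f << 9 → word 0x5f03
word = 0x5f03 → little-endian bytes:
  [0]=0x03  [1]=0x5f

03 5f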